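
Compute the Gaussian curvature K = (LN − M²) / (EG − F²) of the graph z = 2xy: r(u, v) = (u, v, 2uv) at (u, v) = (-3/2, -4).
K = -1/1369

Coefficients of the first fundamental form: E = 4*v^2 + 1, F = 4*u*v, G = 4*u^2 + 1.
Coefficients of the second fundamental form: L = 0, M = 2/sqrt(4*u^2 + 4*v^2 + 1), N = 0.
Assemble K = (LN − M²)/(EG − F²) = -4/(16*u^4 + 32*u^2*v^2 + 8*u^2 + 16*v^4 + 8*v^2 + 1). At (u, v) = (-3/2, -4): K = -1/1369.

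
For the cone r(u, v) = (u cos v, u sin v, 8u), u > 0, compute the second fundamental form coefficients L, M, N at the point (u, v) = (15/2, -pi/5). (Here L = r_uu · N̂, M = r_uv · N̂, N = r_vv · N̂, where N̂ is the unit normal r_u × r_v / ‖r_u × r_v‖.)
L = 0;  M = 0;  N = 12*sqrt(65)/13

Compute the unit normal N̂(u, v) = (-8*sqrt(65)*u*cos(v)/(65*Abs(u)), -8*sqrt(65)*u*sin(v)/(65*Abs(u)), sqrt(65)*u/(65*Abs(u))), and the second partials r_uu, r_uv, r_vv. Take dot products:
  L(u, v) = r_uu · N̂ = 0,
  M(u, v) = r_uv · N̂ = 0,
  N(u, v) = r_vv · N̂ = 8*sqrt(65)*u^2/(65*Abs(u)).
Evaluating at (u, v) = (15/2, -pi/5):
  L = 0, M = 0, N = 12*sqrt(65)/13.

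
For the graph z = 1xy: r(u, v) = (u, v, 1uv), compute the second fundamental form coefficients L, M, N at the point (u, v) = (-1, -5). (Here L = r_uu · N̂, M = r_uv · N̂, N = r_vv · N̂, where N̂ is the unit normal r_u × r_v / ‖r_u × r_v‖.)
L = 0;  M = sqrt(3)/9;  N = 0

Compute the unit normal N̂(u, v) = (-v/sqrt(u^2 + v^2 + 1), -u/sqrt(u^2 + v^2 + 1), 1/sqrt(u^2 + v^2 + 1)), and the second partials r_uu, r_uv, r_vv. Take dot products:
  L(u, v) = r_uu · N̂ = 0,
  M(u, v) = r_uv · N̂ = 1/sqrt(u^2 + v^2 + 1),
  N(u, v) = r_vv · N̂ = 0.
Evaluating at (u, v) = (-1, -5):
  L = 0, M = sqrt(3)/9, N = 0.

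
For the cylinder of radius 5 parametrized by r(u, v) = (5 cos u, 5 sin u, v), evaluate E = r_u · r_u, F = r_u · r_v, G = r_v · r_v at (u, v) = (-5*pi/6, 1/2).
E = 25;  F = 0;  G = 1

Partials: r_u = (-5*sin(u), 5*cos(u), 0), r_v = (0, 0, 1). As functions of (u, v):
  E = r_u · r_u = 25,
  F = r_u · r_v = 0,
  G = r_v · r_v = 1.
Evaluating at (u, v) = (-5*pi/6, 1/2): E = 25, F = 0, G = 1.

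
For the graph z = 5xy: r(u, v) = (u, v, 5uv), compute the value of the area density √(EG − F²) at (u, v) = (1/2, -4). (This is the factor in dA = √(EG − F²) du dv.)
√(EG − F²)|_{(1/2, -4)} = 3*sqrt(181)/2

E = 25*v^2 + 1, F = 25*u*v, G = 25*u^2 + 1, so EG − F² = 25*u^2 + 25*v^2 + 1. Taking the positive square root: √(EG − F²) = sqrt(25*u^2 + 25*v^2 + 1). At (u, v) = (1/2, -4): 3*sqrt(181)/2.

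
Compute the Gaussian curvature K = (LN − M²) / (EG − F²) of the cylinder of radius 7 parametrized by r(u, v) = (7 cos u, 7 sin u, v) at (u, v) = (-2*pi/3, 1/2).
K = 0

Coefficients of the first fundamental form: E = 49, F = 0, G = 1.
Coefficients of the second fundamental form: L = -7, M = 0, N = 0.
Assemble K = (LN − M²)/(EG − F²) = 0. At (u, v) = (-2*pi/3, 1/2): K = 0.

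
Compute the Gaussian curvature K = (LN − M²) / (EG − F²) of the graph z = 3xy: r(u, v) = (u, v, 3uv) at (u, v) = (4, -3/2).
K = -144/436921

Coefficients of the first fundamental form: E = 9*v^2 + 1, F = 9*u*v, G = 9*u^2 + 1.
Coefficients of the second fundamental form: L = 0, M = 3/sqrt(9*u^2 + 9*v^2 + 1), N = 0.
Assemble K = (LN − M²)/(EG − F²) = -9/(81*u^4 + 162*u^2*v^2 + 18*u^2 + 81*v^4 + 18*v^2 + 1). At (u, v) = (4, -3/2): K = -144/436921.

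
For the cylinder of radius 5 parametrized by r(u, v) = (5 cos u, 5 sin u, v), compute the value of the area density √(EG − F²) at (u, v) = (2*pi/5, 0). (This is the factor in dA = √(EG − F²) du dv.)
√(EG − F²)|_{(2*pi/5, 0)} = 5

E = 25, F = 0, G = 1, so EG − F² = 25. Taking the positive square root: √(EG − F²) = 5. At (u, v) = (2*pi/5, 0): 5.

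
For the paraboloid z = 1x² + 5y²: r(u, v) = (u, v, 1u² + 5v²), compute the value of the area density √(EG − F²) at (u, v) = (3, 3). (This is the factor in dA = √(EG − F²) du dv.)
√(EG − F²)|_{(3, 3)} = sqrt(937)

E = 4*u^2 + 1, F = 20*u*v, G = 100*v^2 + 1, so EG − F² = 4*u^2 + 100*v^2 + 1. Taking the positive square root: √(EG − F²) = sqrt(4*u^2 + 100*v^2 + 1). At (u, v) = (3, 3): sqrt(937).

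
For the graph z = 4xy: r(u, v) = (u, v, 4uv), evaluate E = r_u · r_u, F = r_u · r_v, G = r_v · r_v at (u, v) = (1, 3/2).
E = 37;  F = 24;  G = 17

Partials: r_u = (1, 0, 4*v), r_v = (0, 1, 4*u). As functions of (u, v):
  E = r_u · r_u = 16*v^2 + 1,
  F = r_u · r_v = 16*u*v,
  G = r_v · r_v = 16*u^2 + 1.
Evaluating at (u, v) = (1, 3/2): E = 37, F = 24, G = 17.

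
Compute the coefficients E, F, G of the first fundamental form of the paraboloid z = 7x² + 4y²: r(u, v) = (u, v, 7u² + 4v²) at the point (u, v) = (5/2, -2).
E = 1226;  F = -560;  G = 257

Partials: r_u = (1, 0, 14*u), r_v = (0, 1, 8*v). As functions of (u, v):
  E = r_u · r_u = 196*u^2 + 1,
  F = r_u · r_v = 112*u*v,
  G = r_v · r_v = 64*v^2 + 1.
Evaluating at (u, v) = (5/2, -2): E = 1226, F = -560, G = 257.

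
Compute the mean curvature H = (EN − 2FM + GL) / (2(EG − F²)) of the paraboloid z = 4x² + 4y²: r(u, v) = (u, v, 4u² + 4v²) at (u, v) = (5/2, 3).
H = 3912*sqrt(977)/954529

With E = 64*u^2 + 1, F = 64*u*v, G = 64*v^2 + 1, L = 8/sqrt(64*u^2 + 64*v^2 + 1), M = 0, N = 8/sqrt(64*u^2 + 64*v^2 + 1), assemble
  H = (EN − 2FM + GL) / (2(EG − F²)) = 8*(32*u^2 + 32*v^2 + 1)/(64*u^2 + 64*v^2 + 1)^(3/2).
At (u, v) = (5/2, 3): H = 3912*sqrt(977)/954529.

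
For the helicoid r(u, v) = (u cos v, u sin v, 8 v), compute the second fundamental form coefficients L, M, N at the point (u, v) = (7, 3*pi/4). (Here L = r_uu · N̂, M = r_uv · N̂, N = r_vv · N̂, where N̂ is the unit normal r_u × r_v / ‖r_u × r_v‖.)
L = 0;  M = -8*sqrt(113)/113;  N = 0

Compute the unit normal N̂(u, v) = (8*sin(v)/sqrt(u^2 + 64), -8*cos(v)/sqrt(u^2 + 64), u/sqrt(u^2 + 64)), and the second partials r_uu, r_uv, r_vv. Take dot products:
  L(u, v) = r_uu · N̂ = 0,
  M(u, v) = r_uv · N̂ = -8/sqrt(u^2 + 64),
  N(u, v) = r_vv · N̂ = 0.
Evaluating at (u, v) = (7, 3*pi/4):
  L = 0, M = -8*sqrt(113)/113, N = 0.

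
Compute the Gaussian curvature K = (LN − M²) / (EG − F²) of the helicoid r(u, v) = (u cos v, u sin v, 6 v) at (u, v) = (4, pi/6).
K = -9/676

Coefficients of the first fundamental form: E = 1, F = 0, G = u^2 + 36.
Coefficients of the second fundamental form: L = 0, M = -6/sqrt(u^2 + 36), N = 0.
Assemble K = (LN − M²)/(EG − F²) = -36/(u^2 + 36)^2. At (u, v) = (4, pi/6): K = -9/676.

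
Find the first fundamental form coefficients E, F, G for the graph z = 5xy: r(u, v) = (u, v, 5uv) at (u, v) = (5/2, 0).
E = 1;  F = 0;  G = 629/4

Partials: r_u = (1, 0, 5*v), r_v = (0, 1, 5*u). As functions of (u, v):
  E = r_u · r_u = 25*v^2 + 1,
  F = r_u · r_v = 25*u*v,
  G = r_v · r_v = 25*u^2 + 1.
Evaluating at (u, v) = (5/2, 0): E = 1, F = 0, G = 629/4.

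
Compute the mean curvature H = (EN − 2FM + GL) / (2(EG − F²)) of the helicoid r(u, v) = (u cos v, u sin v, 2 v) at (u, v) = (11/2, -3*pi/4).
H = 0

With E = 1, F = 0, G = u^2 + 4, L = 0, M = -2/sqrt(u^2 + 4), N = 0, assemble
  H = (EN − 2FM + GL) / (2(EG − F²)) = 0.
At (u, v) = (11/2, -3*pi/4): H = 0.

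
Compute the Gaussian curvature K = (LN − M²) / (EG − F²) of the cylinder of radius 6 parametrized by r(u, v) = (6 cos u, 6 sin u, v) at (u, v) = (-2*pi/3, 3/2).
K = 0

Coefficients of the first fundamental form: E = 36, F = 0, G = 1.
Coefficients of the second fundamental form: L = -6, M = 0, N = 0.
Assemble K = (LN − M²)/(EG − F²) = 0. At (u, v) = (-2*pi/3, 3/2): K = 0.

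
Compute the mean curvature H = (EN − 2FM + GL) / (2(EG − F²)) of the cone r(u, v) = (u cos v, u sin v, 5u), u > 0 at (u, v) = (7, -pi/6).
H = 5*sqrt(26)/364

With E = 26, F = 0, G = u^2, L = 0, M = 0, N = 5*sqrt(26)*u^2/(26*Abs(u)), assemble
  H = (EN − 2FM + GL) / (2(EG − F²)) = 5*sqrt(26)/(52*Abs(u)).
At (u, v) = (7, -pi/6): H = 5*sqrt(26)/364.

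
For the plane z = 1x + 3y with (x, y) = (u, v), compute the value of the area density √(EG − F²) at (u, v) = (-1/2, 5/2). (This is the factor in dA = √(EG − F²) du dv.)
√(EG − F²)|_{(-1/2, 5/2)} = sqrt(11)

E = 2, F = 3, G = 10, so EG − F² = 11. Taking the positive square root: √(EG − F²) = sqrt(11). At (u, v) = (-1/2, 5/2): sqrt(11).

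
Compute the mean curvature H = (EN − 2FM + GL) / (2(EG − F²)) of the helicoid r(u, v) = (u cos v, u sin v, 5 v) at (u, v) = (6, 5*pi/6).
H = 0

With E = 1, F = 0, G = u^2 + 25, L = 0, M = -5/sqrt(u^2 + 25), N = 0, assemble
  H = (EN − 2FM + GL) / (2(EG − F²)) = 0.
At (u, v) = (6, 5*pi/6): H = 0.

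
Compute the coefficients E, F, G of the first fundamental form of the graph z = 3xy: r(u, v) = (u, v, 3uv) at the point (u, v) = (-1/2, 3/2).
E = 85/4;  F = -27/4;  G = 13/4

Partials: r_u = (1, 0, 3*v), r_v = (0, 1, 3*u). As functions of (u, v):
  E = r_u · r_u = 9*v^2 + 1,
  F = r_u · r_v = 9*u*v,
  G = r_v · r_v = 9*u^2 + 1.
Evaluating at (u, v) = (-1/2, 3/2): E = 85/4, F = -27/4, G = 13/4.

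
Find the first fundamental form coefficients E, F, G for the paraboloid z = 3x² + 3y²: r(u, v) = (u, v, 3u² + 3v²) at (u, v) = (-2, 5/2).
E = 145;  F = -180;  G = 226

Partials: r_u = (1, 0, 6*u), r_v = (0, 1, 6*v). As functions of (u, v):
  E = r_u · r_u = 36*u^2 + 1,
  F = r_u · r_v = 36*u*v,
  G = r_v · r_v = 36*v^2 + 1.
Evaluating at (u, v) = (-2, 5/2): E = 145, F = -180, G = 226.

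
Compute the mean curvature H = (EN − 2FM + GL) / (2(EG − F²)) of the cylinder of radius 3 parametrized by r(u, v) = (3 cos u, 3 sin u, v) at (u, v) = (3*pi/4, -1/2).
H = -1/6

With E = 9, F = 0, G = 1, L = -3, M = 0, N = 0, assemble
  H = (EN − 2FM + GL) / (2(EG − F²)) = -1/6.
At (u, v) = (3*pi/4, -1/2): H = -1/6.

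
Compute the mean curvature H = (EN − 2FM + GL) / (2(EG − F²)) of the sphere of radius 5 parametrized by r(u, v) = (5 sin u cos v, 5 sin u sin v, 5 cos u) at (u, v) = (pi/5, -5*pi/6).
H = -1/5

With E = 25, F = 0, G = 25*sin(u)^2, L = -5*sin(u)/Abs(sin(u)), M = 0, N = -5*sin(u)^3/Abs(sin(u)), assemble
  H = (EN − 2FM + GL) / (2(EG − F²)) = -sin(u)/(5*Abs(sin(u))).
At (u, v) = (pi/5, -5*pi/6): H = -1/5.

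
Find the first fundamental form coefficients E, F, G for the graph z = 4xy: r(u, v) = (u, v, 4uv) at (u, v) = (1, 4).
E = 257;  F = 64;  G = 17

Partials: r_u = (1, 0, 4*v), r_v = (0, 1, 4*u). As functions of (u, v):
  E = r_u · r_u = 16*v^2 + 1,
  F = r_u · r_v = 16*u*v,
  G = r_v · r_v = 16*u^2 + 1.
Evaluating at (u, v) = (1, 4): E = 257, F = 64, G = 17.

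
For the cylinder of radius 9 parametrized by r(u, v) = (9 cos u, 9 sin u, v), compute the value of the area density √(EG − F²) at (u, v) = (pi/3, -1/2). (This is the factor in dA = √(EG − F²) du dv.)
√(EG − F²)|_{(pi/3, -1/2)} = 9

E = 81, F = 0, G = 1, so EG − F² = 81. Taking the positive square root: √(EG − F²) = 9. At (u, v) = (pi/3, -1/2): 9.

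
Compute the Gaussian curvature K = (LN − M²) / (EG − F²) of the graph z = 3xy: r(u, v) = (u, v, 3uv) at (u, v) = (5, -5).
K = -9/203401

Coefficients of the first fundamental form: E = 9*v^2 + 1, F = 9*u*v, G = 9*u^2 + 1.
Coefficients of the second fundamental form: L = 0, M = 3/sqrt(9*u^2 + 9*v^2 + 1), N = 0.
Assemble K = (LN − M²)/(EG − F²) = -9/(81*u^4 + 162*u^2*v^2 + 18*u^2 + 81*v^4 + 18*v^2 + 1). At (u, v) = (5, -5): K = -9/203401.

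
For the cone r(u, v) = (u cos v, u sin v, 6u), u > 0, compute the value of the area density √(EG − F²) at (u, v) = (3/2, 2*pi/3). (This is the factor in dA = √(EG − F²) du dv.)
√(EG − F²)|_{(3/2, 2*pi/3)} = 3*sqrt(37)/2

E = 37, F = 0, G = u^2, so EG − F² = 37*u^2. Taking the positive square root: √(EG − F²) = sqrt(37)*Abs(u). At (u, v) = (3/2, 2*pi/3): 3*sqrt(37)/2.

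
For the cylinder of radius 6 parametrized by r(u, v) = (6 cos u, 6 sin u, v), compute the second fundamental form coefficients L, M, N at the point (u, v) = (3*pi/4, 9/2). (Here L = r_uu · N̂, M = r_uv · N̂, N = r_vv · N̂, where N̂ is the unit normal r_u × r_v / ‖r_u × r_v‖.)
L = -6;  M = 0;  N = 0

Compute the unit normal N̂(u, v) = (cos(u), sin(u), 0), and the second partials r_uu, r_uv, r_vv. Take dot products:
  L(u, v) = r_uu · N̂ = -6,
  M(u, v) = r_uv · N̂ = 0,
  N(u, v) = r_vv · N̂ = 0.
Evaluating at (u, v) = (3*pi/4, 9/2):
  L = -6, M = 0, N = 0.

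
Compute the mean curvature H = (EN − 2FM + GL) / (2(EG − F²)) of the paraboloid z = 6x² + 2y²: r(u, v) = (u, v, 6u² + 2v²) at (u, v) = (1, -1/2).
H = 320*sqrt(149)/22201

With E = 144*u^2 + 1, F = 48*u*v, G = 16*v^2 + 1, L = 12/sqrt(144*u^2 + 16*v^2 + 1), M = 0, N = 4/sqrt(144*u^2 + 16*v^2 + 1), assemble
  H = (EN − 2FM + GL) / (2(EG − F²)) = 8*(36*u^2 + 12*v^2 + 1)/(144*u^2 + 16*v^2 + 1)^(3/2).
At (u, v) = (1, -1/2): H = 320*sqrt(149)/22201.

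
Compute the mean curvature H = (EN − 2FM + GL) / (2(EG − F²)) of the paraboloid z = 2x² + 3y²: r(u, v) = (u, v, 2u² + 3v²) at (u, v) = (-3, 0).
H = 437*sqrt(145)/21025

With E = 16*u^2 + 1, F = 24*u*v, G = 36*v^2 + 1, L = 4/sqrt(16*u^2 + 36*v^2 + 1), M = 0, N = 6/sqrt(16*u^2 + 36*v^2 + 1), assemble
  H = (EN − 2FM + GL) / (2(EG − F²)) = (48*u^2 + 72*v^2 + 5)/(16*u^2 + 36*v^2 + 1)^(3/2).
At (u, v) = (-3, 0): H = 437*sqrt(145)/21025.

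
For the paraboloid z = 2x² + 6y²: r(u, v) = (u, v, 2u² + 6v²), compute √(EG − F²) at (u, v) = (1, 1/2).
√(EG − F²)|_{(1, 1/2)} = sqrt(53)

E = 16*u^2 + 1, F = 48*u*v, G = 144*v^2 + 1; EG − F² = 16*u^2 + 144*v^2 + 1; √(EG − F²) = sqrt(16*u^2 + 144*v^2 + 1). At the given point: sqrt(53).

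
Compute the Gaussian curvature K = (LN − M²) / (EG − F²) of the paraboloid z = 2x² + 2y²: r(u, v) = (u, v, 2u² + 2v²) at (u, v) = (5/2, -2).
K = 16/27225

Coefficients of the first fundamental form: E = 16*u^2 + 1, F = 16*u*v, G = 16*v^2 + 1.
Coefficients of the second fundamental form: L = 4/sqrt(16*u^2 + 16*v^2 + 1), M = 0, N = 4/sqrt(16*u^2 + 16*v^2 + 1).
Assemble K = (LN − M²)/(EG − F²) = 16/(256*u^4 + 512*u^2*v^2 + 32*u^2 + 256*v^4 + 32*v^2 + 1). At (u, v) = (5/2, -2): K = 16/27225.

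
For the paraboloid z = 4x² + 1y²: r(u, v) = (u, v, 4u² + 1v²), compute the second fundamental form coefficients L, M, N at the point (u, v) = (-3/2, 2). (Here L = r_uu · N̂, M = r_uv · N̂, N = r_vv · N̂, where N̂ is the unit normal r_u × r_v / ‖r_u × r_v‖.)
L = 8*sqrt(161)/161;  M = 0;  N = 2*sqrt(161)/161

Compute the unit normal N̂(u, v) = (-8*u/sqrt(64*u^2 + 4*v^2 + 1), -2*v/sqrt(64*u^2 + 4*v^2 + 1), 1/sqrt(64*u^2 + 4*v^2 + 1)), and the second partials r_uu, r_uv, r_vv. Take dot products:
  L(u, v) = r_uu · N̂ = 8/sqrt(64*u^2 + 4*v^2 + 1),
  M(u, v) = r_uv · N̂ = 0,
  N(u, v) = r_vv · N̂ = 2/sqrt(64*u^2 + 4*v^2 + 1).
Evaluating at (u, v) = (-3/2, 2):
  L = 8*sqrt(161)/161, M = 0, N = 2*sqrt(161)/161.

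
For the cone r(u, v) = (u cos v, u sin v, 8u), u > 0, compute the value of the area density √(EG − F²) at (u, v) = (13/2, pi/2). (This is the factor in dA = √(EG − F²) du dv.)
√(EG − F²)|_{(13/2, pi/2)} = 13*sqrt(65)/2

E = 65, F = 0, G = u^2, so EG − F² = 65*u^2. Taking the positive square root: √(EG − F²) = sqrt(65)*Abs(u). At (u, v) = (13/2, pi/2): 13*sqrt(65)/2.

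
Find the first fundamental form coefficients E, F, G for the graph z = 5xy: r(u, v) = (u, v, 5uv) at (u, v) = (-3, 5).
E = 626;  F = -375;  G = 226

Partials: r_u = (1, 0, 5*v), r_v = (0, 1, 5*u). As functions of (u, v):
  E = r_u · r_u = 25*v^2 + 1,
  F = r_u · r_v = 25*u*v,
  G = r_v · r_v = 25*u^2 + 1.
Evaluating at (u, v) = (-3, 5): E = 626, F = -375, G = 226.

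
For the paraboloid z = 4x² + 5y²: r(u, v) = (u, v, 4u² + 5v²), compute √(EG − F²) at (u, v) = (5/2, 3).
√(EG − F²)|_{(5/2, 3)} = sqrt(1301)

E = 64*u^2 + 1, F = 80*u*v, G = 100*v^2 + 1; EG − F² = 64*u^2 + 100*v^2 + 1; √(EG − F²) = sqrt(64*u^2 + 100*v^2 + 1). At the given point: sqrt(1301).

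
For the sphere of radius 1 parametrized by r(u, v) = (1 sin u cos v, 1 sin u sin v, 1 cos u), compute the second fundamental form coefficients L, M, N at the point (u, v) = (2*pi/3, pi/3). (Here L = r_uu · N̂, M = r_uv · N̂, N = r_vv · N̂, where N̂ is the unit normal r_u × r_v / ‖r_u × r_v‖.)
L = -1;  M = 0;  N = -3/4

Compute the unit normal N̂(u, v) = (sin(u)^2*cos(v)/Abs(sin(u)), sin(u)^2*sin(v)/Abs(sin(u)), sin(2*u)/(2*Abs(sin(u)))), and the second partials r_uu, r_uv, r_vv. Take dot products:
  L(u, v) = r_uu · N̂ = -sin(u)/Abs(sin(u)),
  M(u, v) = r_uv · N̂ = 0,
  N(u, v) = r_vv · N̂ = -sin(u)^3/Abs(sin(u)).
Evaluating at (u, v) = (2*pi/3, pi/3):
  L = -1, M = 0, N = -3/4.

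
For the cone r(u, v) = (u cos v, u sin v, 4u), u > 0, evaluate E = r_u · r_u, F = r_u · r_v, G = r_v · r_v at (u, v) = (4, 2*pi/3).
E = 17;  F = 0;  G = 16

Partials: r_u = (cos(v), sin(v), 4), r_v = (-u*sin(v), u*cos(v), 0). As functions of (u, v):
  E = r_u · r_u = 17,
  F = r_u · r_v = 0,
  G = r_v · r_v = u^2.
Evaluating at (u, v) = (4, 2*pi/3): E = 17, F = 0, G = 16.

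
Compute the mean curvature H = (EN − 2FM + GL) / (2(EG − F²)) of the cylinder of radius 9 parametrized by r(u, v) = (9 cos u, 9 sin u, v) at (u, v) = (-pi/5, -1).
H = -1/18

With E = 81, F = 0, G = 1, L = -9, M = 0, N = 0, assemble
  H = (EN − 2FM + GL) / (2(EG − F²)) = -1/18.
At (u, v) = (-pi/5, -1): H = -1/18.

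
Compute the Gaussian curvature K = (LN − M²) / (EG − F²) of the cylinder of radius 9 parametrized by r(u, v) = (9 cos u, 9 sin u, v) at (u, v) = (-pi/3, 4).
K = 0

Coefficients of the first fundamental form: E = 81, F = 0, G = 1.
Coefficients of the second fundamental form: L = -9, M = 0, N = 0.
Assemble K = (LN − M²)/(EG − F²) = 0. At (u, v) = (-pi/3, 4): K = 0.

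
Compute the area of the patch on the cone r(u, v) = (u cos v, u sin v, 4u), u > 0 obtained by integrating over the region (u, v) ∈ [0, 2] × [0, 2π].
Area = 4*sqrt(17)*pi

Area = ∫∫ √(EG − F²) du dv with √(EG − F²) = sqrt(17)*Abs(u). Integrating over [0, 2] × [0, 2π] gives 4*sqrt(17)*pi.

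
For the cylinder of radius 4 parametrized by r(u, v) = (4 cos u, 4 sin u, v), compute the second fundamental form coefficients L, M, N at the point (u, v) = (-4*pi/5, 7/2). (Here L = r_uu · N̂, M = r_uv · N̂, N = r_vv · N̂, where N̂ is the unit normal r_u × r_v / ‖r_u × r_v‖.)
L = -4;  M = 0;  N = 0

Compute the unit normal N̂(u, v) = (cos(u), sin(u), 0), and the second partials r_uu, r_uv, r_vv. Take dot products:
  L(u, v) = r_uu · N̂ = -4,
  M(u, v) = r_uv · N̂ = 0,
  N(u, v) = r_vv · N̂ = 0.
Evaluating at (u, v) = (-4*pi/5, 7/2):
  L = -4, M = 0, N = 0.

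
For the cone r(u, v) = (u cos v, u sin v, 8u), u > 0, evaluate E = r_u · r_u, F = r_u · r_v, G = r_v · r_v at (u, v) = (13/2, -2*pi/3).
E = 65;  F = 0;  G = 169/4

Partials: r_u = (cos(v), sin(v), 8), r_v = (-u*sin(v), u*cos(v), 0). As functions of (u, v):
  E = r_u · r_u = 65,
  F = r_u · r_v = 0,
  G = r_v · r_v = u^2.
Evaluating at (u, v) = (13/2, -2*pi/3): E = 65, F = 0, G = 169/4.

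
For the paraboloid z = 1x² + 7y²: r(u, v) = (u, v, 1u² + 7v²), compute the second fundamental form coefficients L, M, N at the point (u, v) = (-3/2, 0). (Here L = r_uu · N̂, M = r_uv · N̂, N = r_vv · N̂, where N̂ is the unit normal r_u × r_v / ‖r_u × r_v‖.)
L = sqrt(10)/5;  M = 0;  N = 7*sqrt(10)/5

Compute the unit normal N̂(u, v) = (-2*u/sqrt(4*u^2 + 196*v^2 + 1), -14*v/sqrt(4*u^2 + 196*v^2 + 1), 1/sqrt(4*u^2 + 196*v^2 + 1)), and the second partials r_uu, r_uv, r_vv. Take dot products:
  L(u, v) = r_uu · N̂ = 2/sqrt(4*u^2 + 196*v^2 + 1),
  M(u, v) = r_uv · N̂ = 0,
  N(u, v) = r_vv · N̂ = 14/sqrt(4*u^2 + 196*v^2 + 1).
Evaluating at (u, v) = (-3/2, 0):
  L = sqrt(10)/5, M = 0, N = 7*sqrt(10)/5.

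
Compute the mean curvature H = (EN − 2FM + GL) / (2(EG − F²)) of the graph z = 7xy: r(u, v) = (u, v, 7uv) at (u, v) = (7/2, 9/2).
H = -21609*sqrt(6374)/20313938

With E = 49*v^2 + 1, F = 49*u*v, G = 49*u^2 + 1, L = 0, M = 7/sqrt(49*u^2 + 49*v^2 + 1), N = 0, assemble
  H = (EN − 2FM + GL) / (2(EG − F²)) = -343*u*v/(49*u^2 + 49*v^2 + 1)^(3/2).
At (u, v) = (7/2, 9/2): H = -21609*sqrt(6374)/20313938.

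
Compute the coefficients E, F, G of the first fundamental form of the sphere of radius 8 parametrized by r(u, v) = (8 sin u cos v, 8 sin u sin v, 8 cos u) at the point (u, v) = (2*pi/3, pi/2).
E = 64;  F = 0;  G = 48

Partials: r_u = (8*cos(u)*cos(v), 8*sin(v)*cos(u), -8*sin(u)), r_v = (-8*sin(u)*sin(v), 8*sin(u)*cos(v), 0). As functions of (u, v):
  E = r_u · r_u = 64,
  F = r_u · r_v = 0,
  G = r_v · r_v = 64*sin(u)^2.
Evaluating at (u, v) = (2*pi/3, pi/2): E = 64, F = 0, G = 48.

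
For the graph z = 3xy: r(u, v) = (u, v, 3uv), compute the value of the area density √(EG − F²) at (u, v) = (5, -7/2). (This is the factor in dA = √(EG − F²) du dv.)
√(EG − F²)|_{(5, -7/2)} = sqrt(1345)/2

E = 9*v^2 + 1, F = 9*u*v, G = 9*u^2 + 1, so EG − F² = 9*u^2 + 9*v^2 + 1. Taking the positive square root: √(EG − F²) = sqrt(9*u^2 + 9*v^2 + 1). At (u, v) = (5, -7/2): sqrt(1345)/2.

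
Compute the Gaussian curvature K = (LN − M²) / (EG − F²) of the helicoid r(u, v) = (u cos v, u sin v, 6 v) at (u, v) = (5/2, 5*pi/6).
K = -576/28561

Coefficients of the first fundamental form: E = 1, F = 0, G = u^2 + 36.
Coefficients of the second fundamental form: L = 0, M = -6/sqrt(u^2 + 36), N = 0.
Assemble K = (LN − M²)/(EG − F²) = -36/(u^2 + 36)^2. At (u, v) = (5/2, 5*pi/6): K = -576/28561.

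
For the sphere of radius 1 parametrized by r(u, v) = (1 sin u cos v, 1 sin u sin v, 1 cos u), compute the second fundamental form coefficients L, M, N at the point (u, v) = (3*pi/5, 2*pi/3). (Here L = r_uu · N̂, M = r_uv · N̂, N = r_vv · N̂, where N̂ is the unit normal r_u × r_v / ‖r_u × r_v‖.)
L = -1;  M = 0;  N = -5/8 - sqrt(5)/8

Compute the unit normal N̂(u, v) = (sin(u)^2*cos(v)/Abs(sin(u)), sin(u)^2*sin(v)/Abs(sin(u)), sin(2*u)/(2*Abs(sin(u)))), and the second partials r_uu, r_uv, r_vv. Take dot products:
  L(u, v) = r_uu · N̂ = -sin(u)/Abs(sin(u)),
  M(u, v) = r_uv · N̂ = 0,
  N(u, v) = r_vv · N̂ = -sin(u)^3/Abs(sin(u)).
Evaluating at (u, v) = (3*pi/5, 2*pi/3):
  L = -1, M = 0, N = -5/8 - sqrt(5)/8.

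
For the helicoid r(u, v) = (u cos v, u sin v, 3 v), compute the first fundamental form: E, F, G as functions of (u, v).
E = 1;  F = 0;  G = u^2 + 9

Compute partials: r_u = (cos(v), sin(v), 0), r_v = (-u*sin(v), u*cos(v), 3). Then
  E = r_u · r_u = 1,
  F = r_u · r_v = 0,
  G = r_v · r_v = u^2 + 9.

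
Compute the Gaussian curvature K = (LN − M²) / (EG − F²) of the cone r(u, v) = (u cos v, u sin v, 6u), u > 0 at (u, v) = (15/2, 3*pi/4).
K = 0

Coefficients of the first fundamental form: E = 37, F = 0, G = u^2.
Coefficients of the second fundamental form: L = 0, M = 0, N = 6*sqrt(37)*u^2/(37*Abs(u)).
Assemble K = (LN − M²)/(EG − F²) = 0. At (u, v) = (15/2, 3*pi/4): K = 0.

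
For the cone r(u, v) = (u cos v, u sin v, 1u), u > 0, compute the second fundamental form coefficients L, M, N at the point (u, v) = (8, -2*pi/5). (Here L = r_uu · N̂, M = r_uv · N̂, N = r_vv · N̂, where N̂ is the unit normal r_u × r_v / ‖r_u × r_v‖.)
L = 0;  M = 0;  N = 4*sqrt(2)

Compute the unit normal N̂(u, v) = (-sqrt(2)*u*cos(v)/(2*Abs(u)), -sqrt(2)*u*sin(v)/(2*Abs(u)), sqrt(2)*u/(2*Abs(u))), and the second partials r_uu, r_uv, r_vv. Take dot products:
  L(u, v) = r_uu · N̂ = 0,
  M(u, v) = r_uv · N̂ = 0,
  N(u, v) = r_vv · N̂ = sqrt(2)*u^2/(2*Abs(u)).
Evaluating at (u, v) = (8, -2*pi/5):
  L = 0, M = 0, N = 4*sqrt(2).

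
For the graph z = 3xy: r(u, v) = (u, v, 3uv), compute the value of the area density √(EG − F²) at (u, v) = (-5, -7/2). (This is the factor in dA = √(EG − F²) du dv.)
√(EG − F²)|_{(-5, -7/2)} = sqrt(1345)/2

E = 9*v^2 + 1, F = 9*u*v, G = 9*u^2 + 1, so EG − F² = 9*u^2 + 9*v^2 + 1. Taking the positive square root: √(EG − F²) = sqrt(9*u^2 + 9*v^2 + 1). At (u, v) = (-5, -7/2): sqrt(1345)/2.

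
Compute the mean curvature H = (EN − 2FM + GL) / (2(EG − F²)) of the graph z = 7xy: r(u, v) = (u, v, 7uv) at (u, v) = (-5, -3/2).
H = -4116*sqrt(5345)/5713805

With E = 49*v^2 + 1, F = 49*u*v, G = 49*u^2 + 1, L = 0, M = 7/sqrt(49*u^2 + 49*v^2 + 1), N = 0, assemble
  H = (EN − 2FM + GL) / (2(EG − F²)) = -343*u*v/(49*u^2 + 49*v^2 + 1)^(3/2).
At (u, v) = (-5, -3/2): H = -4116*sqrt(5345)/5713805.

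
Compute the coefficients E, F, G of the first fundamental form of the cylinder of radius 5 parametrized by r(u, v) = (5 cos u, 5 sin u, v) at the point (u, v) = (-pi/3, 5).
E = 25;  F = 0;  G = 1

Partials: r_u = (-5*sin(u), 5*cos(u), 0), r_v = (0, 0, 1). As functions of (u, v):
  E = r_u · r_u = 25,
  F = r_u · r_v = 0,
  G = r_v · r_v = 1.
Evaluating at (u, v) = (-pi/3, 5): E = 25, F = 0, G = 1.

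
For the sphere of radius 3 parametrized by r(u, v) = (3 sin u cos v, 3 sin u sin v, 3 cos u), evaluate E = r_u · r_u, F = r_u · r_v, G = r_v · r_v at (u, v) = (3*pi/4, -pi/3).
E = 9;  F = 0;  G = 9/2

Partials: r_u = (3*cos(u)*cos(v), 3*sin(v)*cos(u), -3*sin(u)), r_v = (-3*sin(u)*sin(v), 3*sin(u)*cos(v), 0). As functions of (u, v):
  E = r_u · r_u = 9,
  F = r_u · r_v = 0,
  G = r_v · r_v = 9*sin(u)^2.
Evaluating at (u, v) = (3*pi/4, -pi/3): E = 9, F = 0, G = 9/2.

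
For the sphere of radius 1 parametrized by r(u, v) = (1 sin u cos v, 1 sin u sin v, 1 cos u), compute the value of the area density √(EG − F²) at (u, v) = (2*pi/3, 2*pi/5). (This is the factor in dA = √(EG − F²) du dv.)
√(EG − F²)|_{(2*pi/3, 2*pi/5)} = sqrt(3)/2

E = 1, F = 0, G = sin(u)^2, so EG − F² = sin(u)^2. Taking the positive square root: √(EG − F²) = Abs(sin(u)). At (u, v) = (2*pi/3, 2*pi/5): sqrt(3)/2.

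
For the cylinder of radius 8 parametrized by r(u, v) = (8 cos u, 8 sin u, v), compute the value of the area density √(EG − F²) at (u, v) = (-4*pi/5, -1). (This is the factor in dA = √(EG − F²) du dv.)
√(EG − F²)|_{(-4*pi/5, -1)} = 8

E = 64, F = 0, G = 1, so EG − F² = 64. Taking the positive square root: √(EG − F²) = 8. At (u, v) = (-4*pi/5, -1): 8.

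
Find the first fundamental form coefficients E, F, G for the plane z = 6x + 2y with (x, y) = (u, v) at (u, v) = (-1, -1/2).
E = 37;  F = 12;  G = 5

Partials: r_u = (1, 0, 6), r_v = (0, 1, 2). As functions of (u, v):
  E = r_u · r_u = 37,
  F = r_u · r_v = 12,
  G = r_v · r_v = 5.
Evaluating at (u, v) = (-1, -1/2): E = 37, F = 12, G = 5.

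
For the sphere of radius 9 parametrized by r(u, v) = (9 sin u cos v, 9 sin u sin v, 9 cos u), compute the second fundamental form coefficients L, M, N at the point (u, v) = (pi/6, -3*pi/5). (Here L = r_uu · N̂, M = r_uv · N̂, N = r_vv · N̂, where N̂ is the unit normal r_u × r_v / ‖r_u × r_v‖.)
L = -9;  M = 0;  N = -9/4

Compute the unit normal N̂(u, v) = (sin(u)^2*cos(v)/Abs(sin(u)), sin(u)^2*sin(v)/Abs(sin(u)), sin(2*u)/(2*Abs(sin(u)))), and the second partials r_uu, r_uv, r_vv. Take dot products:
  L(u, v) = r_uu · N̂ = -9*sin(u)/Abs(sin(u)),
  M(u, v) = r_uv · N̂ = 0,
  N(u, v) = r_vv · N̂ = -9*sin(u)^3/Abs(sin(u)).
Evaluating at (u, v) = (pi/6, -3*pi/5):
  L = -9, M = 0, N = -9/4.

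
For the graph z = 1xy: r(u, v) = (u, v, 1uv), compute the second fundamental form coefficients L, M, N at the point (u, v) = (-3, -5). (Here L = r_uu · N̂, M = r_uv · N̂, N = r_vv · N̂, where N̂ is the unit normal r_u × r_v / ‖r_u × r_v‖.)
L = 0;  M = sqrt(35)/35;  N = 0

Compute the unit normal N̂(u, v) = (-v/sqrt(u^2 + v^2 + 1), -u/sqrt(u^2 + v^2 + 1), 1/sqrt(u^2 + v^2 + 1)), and the second partials r_uu, r_uv, r_vv. Take dot products:
  L(u, v) = r_uu · N̂ = 0,
  M(u, v) = r_uv · N̂ = 1/sqrt(u^2 + v^2 + 1),
  N(u, v) = r_vv · N̂ = 0.
Evaluating at (u, v) = (-3, -5):
  L = 0, M = sqrt(35)/35, N = 0.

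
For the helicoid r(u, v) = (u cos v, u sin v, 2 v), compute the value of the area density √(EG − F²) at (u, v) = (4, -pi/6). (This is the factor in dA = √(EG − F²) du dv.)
√(EG − F²)|_{(4, -pi/6)} = 2*sqrt(5)

E = 1, F = 0, G = u^2 + 4, so EG − F² = u^2 + 4. Taking the positive square root: √(EG − F²) = sqrt(u^2 + 4). At (u, v) = (4, -pi/6): 2*sqrt(5).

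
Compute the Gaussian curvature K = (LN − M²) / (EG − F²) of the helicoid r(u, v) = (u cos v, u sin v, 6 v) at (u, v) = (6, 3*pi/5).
K = -1/144

Coefficients of the first fundamental form: E = 1, F = 0, G = u^2 + 36.
Coefficients of the second fundamental form: L = 0, M = -6/sqrt(u^2 + 36), N = 0.
Assemble K = (LN − M²)/(EG − F²) = -36/(u^2 + 36)^2. At (u, v) = (6, 3*pi/5): K = -1/144.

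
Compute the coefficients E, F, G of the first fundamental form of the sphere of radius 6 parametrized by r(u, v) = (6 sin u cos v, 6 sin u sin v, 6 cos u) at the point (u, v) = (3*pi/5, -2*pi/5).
E = 36;  F = 0;  G = 9*sqrt(5)/2 + 45/2

Partials: r_u = (6*cos(u)*cos(v), 6*sin(v)*cos(u), -6*sin(u)), r_v = (-6*sin(u)*sin(v), 6*sin(u)*cos(v), 0). As functions of (u, v):
  E = r_u · r_u = 36,
  F = r_u · r_v = 0,
  G = r_v · r_v = 36*sin(u)^2.
Evaluating at (u, v) = (3*pi/5, -2*pi/5): E = 36, F = 0, G = 9*sqrt(5)/2 + 45/2.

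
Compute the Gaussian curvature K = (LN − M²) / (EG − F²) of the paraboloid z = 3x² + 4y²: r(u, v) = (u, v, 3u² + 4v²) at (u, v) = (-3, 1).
K = 48/151321

Coefficients of the first fundamental form: E = 36*u^2 + 1, F = 48*u*v, G = 64*v^2 + 1.
Coefficients of the second fundamental form: L = 6/sqrt(36*u^2 + 64*v^2 + 1), M = 0, N = 8/sqrt(36*u^2 + 64*v^2 + 1).
Assemble K = (LN − M²)/(EG − F²) = 48/(1296*u^4 + 4608*u^2*v^2 + 72*u^2 + 4096*v^4 + 128*v^2 + 1). At (u, v) = (-3, 1): K = 48/151321.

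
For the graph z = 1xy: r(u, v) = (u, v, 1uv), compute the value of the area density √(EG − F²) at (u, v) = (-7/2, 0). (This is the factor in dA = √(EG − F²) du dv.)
√(EG − F²)|_{(-7/2, 0)} = sqrt(53)/2

E = v^2 + 1, F = u*v, G = u^2 + 1, so EG − F² = u^2 + v^2 + 1. Taking the positive square root: √(EG − F²) = sqrt(u^2 + v^2 + 1). At (u, v) = (-7/2, 0): sqrt(53)/2.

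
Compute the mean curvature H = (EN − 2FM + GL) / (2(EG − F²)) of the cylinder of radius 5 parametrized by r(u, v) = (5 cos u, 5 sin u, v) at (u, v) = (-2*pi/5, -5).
H = -1/10

With E = 25, F = 0, G = 1, L = -5, M = 0, N = 0, assemble
  H = (EN − 2FM + GL) / (2(EG − F²)) = -1/10.
At (u, v) = (-2*pi/5, -5): H = -1/10.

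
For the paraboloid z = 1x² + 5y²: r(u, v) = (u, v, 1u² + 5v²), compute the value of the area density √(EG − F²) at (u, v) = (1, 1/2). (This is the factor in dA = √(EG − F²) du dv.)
√(EG − F²)|_{(1, 1/2)} = sqrt(30)

E = 4*u^2 + 1, F = 20*u*v, G = 100*v^2 + 1, so EG − F² = 4*u^2 + 100*v^2 + 1. Taking the positive square root: √(EG − F²) = sqrt(4*u^2 + 100*v^2 + 1). At (u, v) = (1, 1/2): sqrt(30).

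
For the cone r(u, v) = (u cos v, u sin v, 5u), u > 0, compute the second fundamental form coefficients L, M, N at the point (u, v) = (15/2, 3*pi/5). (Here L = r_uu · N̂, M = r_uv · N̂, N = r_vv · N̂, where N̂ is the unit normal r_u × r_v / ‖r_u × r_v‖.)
L = 0;  M = 0;  N = 75*sqrt(26)/52

Compute the unit normal N̂(u, v) = (-5*sqrt(26)*u*cos(v)/(26*Abs(u)), -5*sqrt(26)*u*sin(v)/(26*Abs(u)), sqrt(26)*u/(26*Abs(u))), and the second partials r_uu, r_uv, r_vv. Take dot products:
  L(u, v) = r_uu · N̂ = 0,
  M(u, v) = r_uv · N̂ = 0,
  N(u, v) = r_vv · N̂ = 5*sqrt(26)*u^2/(26*Abs(u)).
Evaluating at (u, v) = (15/2, 3*pi/5):
  L = 0, M = 0, N = 75*sqrt(26)/52.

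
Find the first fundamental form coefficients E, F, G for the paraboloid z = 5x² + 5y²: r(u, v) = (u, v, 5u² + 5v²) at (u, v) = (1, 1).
E = 101;  F = 100;  G = 101

Partials: r_u = (1, 0, 10*u), r_v = (0, 1, 10*v). As functions of (u, v):
  E = r_u · r_u = 100*u^2 + 1,
  F = r_u · r_v = 100*u*v,
  G = r_v · r_v = 100*v^2 + 1.
Evaluating at (u, v) = (1, 1): E = 101, F = 100, G = 101.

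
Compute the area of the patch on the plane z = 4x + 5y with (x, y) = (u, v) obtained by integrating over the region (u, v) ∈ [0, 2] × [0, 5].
Area = 10*sqrt(42)

Area = ∫∫ √(EG − F²) du dv with √(EG − F²) = sqrt(42). Integrating over [0, 2] × [0, 5] gives 10*sqrt(42).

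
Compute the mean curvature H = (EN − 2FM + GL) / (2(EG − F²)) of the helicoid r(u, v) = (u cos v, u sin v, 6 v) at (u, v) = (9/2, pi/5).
H = 0

With E = 1, F = 0, G = u^2 + 36, L = 0, M = -6/sqrt(u^2 + 36), N = 0, assemble
  H = (EN − 2FM + GL) / (2(EG − F²)) = 0.
At (u, v) = (9/2, pi/5): H = 0.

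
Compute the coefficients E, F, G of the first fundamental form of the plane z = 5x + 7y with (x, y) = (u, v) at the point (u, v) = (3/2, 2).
E = 26;  F = 35;  G = 50

Partials: r_u = (1, 0, 5), r_v = (0, 1, 7). As functions of (u, v):
  E = r_u · r_u = 26,
  F = r_u · r_v = 35,
  G = r_v · r_v = 50.
Evaluating at (u, v) = (3/2, 2): E = 26, F = 35, G = 50.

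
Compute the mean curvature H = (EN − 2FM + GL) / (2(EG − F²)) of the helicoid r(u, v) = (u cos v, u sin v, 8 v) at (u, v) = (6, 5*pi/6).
H = 0

With E = 1, F = 0, G = u^2 + 64, L = 0, M = -8/sqrt(u^2 + 64), N = 0, assemble
  H = (EN − 2FM + GL) / (2(EG − F²)) = 0.
At (u, v) = (6, 5*pi/6): H = 0.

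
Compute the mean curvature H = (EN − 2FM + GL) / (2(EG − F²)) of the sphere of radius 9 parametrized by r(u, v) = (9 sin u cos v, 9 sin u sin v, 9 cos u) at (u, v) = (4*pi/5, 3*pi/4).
H = -1/9

With E = 81, F = 0, G = 81*sin(u)^2, L = -9*sin(u)/Abs(sin(u)), M = 0, N = -9*sin(u)^3/Abs(sin(u)), assemble
  H = (EN − 2FM + GL) / (2(EG − F²)) = -sin(u)/(9*Abs(sin(u))).
At (u, v) = (4*pi/5, 3*pi/4): H = -1/9.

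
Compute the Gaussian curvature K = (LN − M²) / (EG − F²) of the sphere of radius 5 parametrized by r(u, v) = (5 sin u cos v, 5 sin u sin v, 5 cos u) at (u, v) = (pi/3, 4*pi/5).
K = 1/25

Coefficients of the first fundamental form: E = 25, F = 0, G = 25*sin(u)^2.
Coefficients of the second fundamental form: L = -5*sin(u)/Abs(sin(u)), M = 0, N = -5*sin(u)^3/Abs(sin(u)).
Assemble K = (LN − M²)/(EG − F²) = 1/25. At (u, v) = (pi/3, 4*pi/5): K = 1/25.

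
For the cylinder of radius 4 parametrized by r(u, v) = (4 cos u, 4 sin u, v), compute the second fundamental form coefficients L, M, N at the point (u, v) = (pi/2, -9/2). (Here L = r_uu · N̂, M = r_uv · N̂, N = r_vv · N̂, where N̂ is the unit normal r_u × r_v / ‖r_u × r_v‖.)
L = -4;  M = 0;  N = 0

Compute the unit normal N̂(u, v) = (cos(u), sin(u), 0), and the second partials r_uu, r_uv, r_vv. Take dot products:
  L(u, v) = r_uu · N̂ = -4,
  M(u, v) = r_uv · N̂ = 0,
  N(u, v) = r_vv · N̂ = 0.
Evaluating at (u, v) = (pi/2, -9/2):
  L = -4, M = 0, N = 0.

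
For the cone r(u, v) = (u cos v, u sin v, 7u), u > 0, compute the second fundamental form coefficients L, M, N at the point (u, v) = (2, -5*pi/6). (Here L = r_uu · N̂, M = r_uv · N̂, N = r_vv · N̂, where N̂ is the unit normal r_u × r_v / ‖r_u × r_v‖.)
L = 0;  M = 0;  N = 7*sqrt(2)/5

Compute the unit normal N̂(u, v) = (-7*sqrt(2)*u*cos(v)/(10*Abs(u)), -7*sqrt(2)*u*sin(v)/(10*Abs(u)), sqrt(2)*u/(10*Abs(u))), and the second partials r_uu, r_uv, r_vv. Take dot products:
  L(u, v) = r_uu · N̂ = 0,
  M(u, v) = r_uv · N̂ = 0,
  N(u, v) = r_vv · N̂ = 7*sqrt(2)*u^2/(10*Abs(u)).
Evaluating at (u, v) = (2, -5*pi/6):
  L = 0, M = 0, N = 7*sqrt(2)/5.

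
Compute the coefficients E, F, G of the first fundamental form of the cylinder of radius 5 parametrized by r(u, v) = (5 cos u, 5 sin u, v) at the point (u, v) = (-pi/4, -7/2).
E = 25;  F = 0;  G = 1

Partials: r_u = (-5*sin(u), 5*cos(u), 0), r_v = (0, 0, 1). As functions of (u, v):
  E = r_u · r_u = 25,
  F = r_u · r_v = 0,
  G = r_v · r_v = 1.
Evaluating at (u, v) = (-pi/4, -7/2): E = 25, F = 0, G = 1.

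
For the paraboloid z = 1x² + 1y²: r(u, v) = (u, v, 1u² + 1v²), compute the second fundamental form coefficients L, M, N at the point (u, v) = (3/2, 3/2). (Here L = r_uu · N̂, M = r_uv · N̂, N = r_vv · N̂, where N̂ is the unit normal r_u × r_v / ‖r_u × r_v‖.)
L = 2*sqrt(19)/19;  M = 0;  N = 2*sqrt(19)/19

Compute the unit normal N̂(u, v) = (-2*u/sqrt(4*u^2 + 4*v^2 + 1), -2*v/sqrt(4*u^2 + 4*v^2 + 1), 1/sqrt(4*u^2 + 4*v^2 + 1)), and the second partials r_uu, r_uv, r_vv. Take dot products:
  L(u, v) = r_uu · N̂ = 2/sqrt(4*u^2 + 4*v^2 + 1),
  M(u, v) = r_uv · N̂ = 0,
  N(u, v) = r_vv · N̂ = 2/sqrt(4*u^2 + 4*v^2 + 1).
Evaluating at (u, v) = (3/2, 3/2):
  L = 2*sqrt(19)/19, M = 0, N = 2*sqrt(19)/19.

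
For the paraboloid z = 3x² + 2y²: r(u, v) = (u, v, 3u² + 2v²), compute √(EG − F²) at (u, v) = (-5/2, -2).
√(EG − F²)|_{(-5/2, -2)} = sqrt(290)

E = 36*u^2 + 1, F = 24*u*v, G = 16*v^2 + 1; EG − F² = 36*u^2 + 16*v^2 + 1; √(EG − F²) = sqrt(36*u^2 + 16*v^2 + 1). At the given point: sqrt(290).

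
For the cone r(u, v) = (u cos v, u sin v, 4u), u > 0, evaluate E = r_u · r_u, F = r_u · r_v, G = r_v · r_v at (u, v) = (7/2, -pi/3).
E = 17;  F = 0;  G = 49/4

Partials: r_u = (cos(v), sin(v), 4), r_v = (-u*sin(v), u*cos(v), 0). As functions of (u, v):
  E = r_u · r_u = 17,
  F = r_u · r_v = 0,
  G = r_v · r_v = u^2.
Evaluating at (u, v) = (7/2, -pi/3): E = 17, F = 0, G = 49/4.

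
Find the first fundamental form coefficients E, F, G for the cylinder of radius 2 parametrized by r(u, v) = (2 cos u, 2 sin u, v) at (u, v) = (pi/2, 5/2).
E = 4;  F = 0;  G = 1

Partials: r_u = (-2*sin(u), 2*cos(u), 0), r_v = (0, 0, 1). As functions of (u, v):
  E = r_u · r_u = 4,
  F = r_u · r_v = 0,
  G = r_v · r_v = 1.
Evaluating at (u, v) = (pi/2, 5/2): E = 4, F = 0, G = 1.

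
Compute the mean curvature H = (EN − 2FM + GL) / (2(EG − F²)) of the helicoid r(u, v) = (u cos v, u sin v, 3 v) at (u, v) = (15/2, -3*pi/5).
H = 0

With E = 1, F = 0, G = u^2 + 9, L = 0, M = -3/sqrt(u^2 + 9), N = 0, assemble
  H = (EN − 2FM + GL) / (2(EG − F²)) = 0.
At (u, v) = (15/2, -3*pi/5): H = 0.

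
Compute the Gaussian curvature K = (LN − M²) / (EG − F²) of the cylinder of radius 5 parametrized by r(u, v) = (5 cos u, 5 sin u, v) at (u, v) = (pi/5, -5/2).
K = 0

Coefficients of the first fundamental form: E = 25, F = 0, G = 1.
Coefficients of the second fundamental form: L = -5, M = 0, N = 0.
Assemble K = (LN − M²)/(EG − F²) = 0. At (u, v) = (pi/5, -5/2): K = 0.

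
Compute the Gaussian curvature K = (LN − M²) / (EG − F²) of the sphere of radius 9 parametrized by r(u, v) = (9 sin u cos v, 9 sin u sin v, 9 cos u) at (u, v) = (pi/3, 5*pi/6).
K = 1/81

Coefficients of the first fundamental form: E = 81, F = 0, G = 81*sin(u)^2.
Coefficients of the second fundamental form: L = -9*sin(u)/Abs(sin(u)), M = 0, N = -9*sin(u)^3/Abs(sin(u)).
Assemble K = (LN − M²)/(EG − F²) = 1/81. At (u, v) = (pi/3, 5*pi/6): K = 1/81.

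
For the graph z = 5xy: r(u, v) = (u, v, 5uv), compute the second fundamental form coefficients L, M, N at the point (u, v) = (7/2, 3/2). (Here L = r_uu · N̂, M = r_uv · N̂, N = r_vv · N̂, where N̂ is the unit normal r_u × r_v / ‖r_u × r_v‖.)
L = 0;  M = 5*sqrt(1454)/727;  N = 0

Compute the unit normal N̂(u, v) = (-5*v/sqrt(25*u^2 + 25*v^2 + 1), -5*u/sqrt(25*u^2 + 25*v^2 + 1), 1/sqrt(25*u^2 + 25*v^2 + 1)), and the second partials r_uu, r_uv, r_vv. Take dot products:
  L(u, v) = r_uu · N̂ = 0,
  M(u, v) = r_uv · N̂ = 5/sqrt(25*u^2 + 25*v^2 + 1),
  N(u, v) = r_vv · N̂ = 0.
Evaluating at (u, v) = (7/2, 3/2):
  L = 0, M = 5*sqrt(1454)/727, N = 0.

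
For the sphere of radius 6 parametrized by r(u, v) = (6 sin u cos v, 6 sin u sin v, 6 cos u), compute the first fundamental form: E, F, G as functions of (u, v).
E = 36;  F = 0;  G = 36*sin(u)^2

Compute partials: r_u = (6*cos(u)*cos(v), 6*sin(v)*cos(u), -6*sin(u)), r_v = (-6*sin(u)*sin(v), 6*sin(u)*cos(v), 0). Then
  E = r_u · r_u = 36,
  F = r_u · r_v = 0,
  G = r_v · r_v = 36*sin(u)^2.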